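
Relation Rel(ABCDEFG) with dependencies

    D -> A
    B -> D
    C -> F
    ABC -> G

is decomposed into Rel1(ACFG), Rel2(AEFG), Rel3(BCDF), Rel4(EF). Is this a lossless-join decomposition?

Chase test. Columns are ABCDEFG; row i has aⱼ where attribute j ∈ Reli, else bᵢⱼ.
Initial tableau (one row per fragment):
  row 1: a1 b12 a3 b14 b15 a6 a7
  row 2: a1 b22 b23 b24 a5 a6 a7
  row 3: b31 a2 a3 a4 b35 a6 b37
  row 4: b41 b42 b43 b44 a5 a6 b47
No row becomes fully distinguished — the join is lossy.

No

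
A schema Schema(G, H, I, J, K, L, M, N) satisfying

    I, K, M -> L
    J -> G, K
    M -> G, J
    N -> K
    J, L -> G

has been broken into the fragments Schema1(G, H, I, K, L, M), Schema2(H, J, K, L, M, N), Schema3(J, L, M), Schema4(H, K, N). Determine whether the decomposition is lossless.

No

Chase test. Columns are G, H, I, J, K, L, M, N; row i has aⱼ where attribute j ∈ Schemai, else bᵢⱼ.
Initial tableau (one row per fragment):
  row 1: a1 a2 a3 b14 a5 a6 a7 b18
  row 2: b21 a2 b23 a4 a5 a6 a7 a8
  row 3: b31 b32 b33 a4 b35 a6 a7 b38
  row 4: b41 a2 b43 b44 a5 b46 b47 a8
Rows 2 and 3 agree on J; apply J→G, K and equate their G, K entries.
Rows 1 and 2 agree on M; apply M→G, J and equate their G, J entries.
No row becomes fully distinguished — the join is lossy.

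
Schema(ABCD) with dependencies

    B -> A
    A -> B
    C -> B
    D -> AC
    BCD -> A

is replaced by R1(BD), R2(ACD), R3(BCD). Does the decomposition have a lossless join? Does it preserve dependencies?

Lossless test (chase): Rows 1 and 3 agree on B; apply B→A and equate their A entries. Rows 2 and 3 agree on C; apply C→B and equate their B entries. Rows 1 and 2 agree on D; apply D→AC and equate their AC entries. Row 1 is now all distinguished symbols — the join is lossless.
Dependency preservation: the restricted closure of {B} across the fragments never reaches {A}, so B → A cannot be enforced without a join — not preserved.

lossless but not dependency-preserving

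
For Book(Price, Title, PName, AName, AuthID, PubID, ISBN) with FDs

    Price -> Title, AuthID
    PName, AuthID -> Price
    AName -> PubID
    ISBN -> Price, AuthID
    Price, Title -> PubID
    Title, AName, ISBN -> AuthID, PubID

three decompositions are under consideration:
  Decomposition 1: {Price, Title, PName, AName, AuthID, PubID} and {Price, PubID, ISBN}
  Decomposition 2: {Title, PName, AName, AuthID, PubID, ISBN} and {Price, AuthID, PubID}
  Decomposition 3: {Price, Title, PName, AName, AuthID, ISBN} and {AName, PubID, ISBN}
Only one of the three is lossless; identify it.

Decomposition 3

Decomposition 1: common = {Price, PubID}, closure = {Price, Title, AuthID, PubID} → lossy.
Decomposition 2: common = {AuthID, PubID}, closure = {AuthID, PubID} → lossy.
Decomposition 3: common = {AName, ISBN}, closure = {Price, Title, AName, AuthID, PubID, ISBN} → lossless.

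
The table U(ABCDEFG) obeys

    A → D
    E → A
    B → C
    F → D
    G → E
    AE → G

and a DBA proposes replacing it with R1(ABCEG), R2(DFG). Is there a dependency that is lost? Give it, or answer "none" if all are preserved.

Check A → D: no single fragment contains all of {AD}, and the restricted closure of {A} across the fragments never reaches {D}.
E → A is preserved.
B → C is preserved.
F → D is preserved.
G → E is preserved.
AE → G is preserved.

A → D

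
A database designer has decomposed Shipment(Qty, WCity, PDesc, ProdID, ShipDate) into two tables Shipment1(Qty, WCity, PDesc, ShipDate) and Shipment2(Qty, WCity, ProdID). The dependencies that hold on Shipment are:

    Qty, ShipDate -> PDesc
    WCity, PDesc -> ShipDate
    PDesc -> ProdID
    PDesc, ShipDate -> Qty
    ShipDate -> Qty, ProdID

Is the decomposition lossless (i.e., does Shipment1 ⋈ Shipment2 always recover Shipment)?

Common attributes: Shipment1 ∩ Shipment2 = {Qty, WCity}.
No dependency enlarges {Qty, WCity}, so (Qty, WCity)⁺ = {Qty, WCity}.
The closure contains neither all of Shipment1 = {Qty, WCity, PDesc, ShipDate} nor all of Shipment2 = {Qty, WCity, ProdID}, so the common attributes are not a superkey of either fragment. The join is lossy.

No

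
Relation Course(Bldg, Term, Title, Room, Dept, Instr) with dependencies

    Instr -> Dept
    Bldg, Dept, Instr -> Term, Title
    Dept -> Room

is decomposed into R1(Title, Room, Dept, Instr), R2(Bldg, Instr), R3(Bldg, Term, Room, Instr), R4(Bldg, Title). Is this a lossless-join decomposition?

No

Chase test. Columns are Bldg, Term, Title, Room, Dept, Instr; row i has aⱼ where attribute j ∈ Ri, else bᵢⱼ.
Initial tableau (one row per fragment):
  row 1: b11 b12 a3 a4 a5 a6
  row 2: a1 b22 b23 b24 b25 a6
  row 3: a1 a2 b33 a4 b35 a6
  row 4: a1 b42 a3 b44 b45 b46
Rows 1 and 2 agree on Instr; apply Instr→Dept and equate their Dept entries.
Rows 1 and 3 agree on Instr; apply Instr→Dept and equate their Dept entries.
Rows 2 and 3 agree on Bldg, Dept, Instr; apply Bldg, Dept, Instr→Term, Title and equate their Term, Title entries.
Rows 1 and 2 agree on Dept; apply Dept→Room and equate their Room entries.
No row becomes fully distinguished — the join is lossy.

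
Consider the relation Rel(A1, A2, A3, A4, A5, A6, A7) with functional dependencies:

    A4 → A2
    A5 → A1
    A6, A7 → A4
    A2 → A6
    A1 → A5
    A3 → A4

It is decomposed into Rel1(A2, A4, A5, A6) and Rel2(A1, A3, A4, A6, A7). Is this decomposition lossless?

No

Common attributes: Rel1 ∩ Rel2 = {A4, A6}.
Closure of {A4, A6}: A4 → A2 applies, adding A2. So (A4, A6)⁺ = {A2, A4, A6}.
The closure contains neither all of Rel1 = {A2, A4, A5, A6} nor all of Rel2 = {A1, A3, A4, A6, A7}, so the common attributes are not a superkey of either fragment. The join is lossy.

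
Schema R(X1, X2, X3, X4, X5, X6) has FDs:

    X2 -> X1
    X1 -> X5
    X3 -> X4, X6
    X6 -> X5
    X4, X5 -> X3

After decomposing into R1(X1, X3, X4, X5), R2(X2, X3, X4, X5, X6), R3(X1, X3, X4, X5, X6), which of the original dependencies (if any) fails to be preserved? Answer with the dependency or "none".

Check X2 → X1: no single fragment contains all of {X1, X2}, and the restricted closure of {X2} across the fragments never reaches {X1}.
X1 → X5 is preserved.
X3 → X4, X6 is preserved.
X6 → X5 is preserved.
X4, X5 → X3 is preserved.

X2 -> X1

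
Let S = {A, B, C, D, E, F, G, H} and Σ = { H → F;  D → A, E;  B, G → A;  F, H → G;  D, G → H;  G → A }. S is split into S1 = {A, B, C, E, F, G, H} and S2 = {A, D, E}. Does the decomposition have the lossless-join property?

No

Common attributes: S1 ∩ S2 = {A, E}.
No dependency enlarges {A, E}, so (A, E)⁺ = {A, E}.
The closure contains neither all of S1 = {A, B, C, E, F, G, H} nor all of S2 = {A, D, E}, so the common attributes are not a superkey of either fragment. The join is lossy.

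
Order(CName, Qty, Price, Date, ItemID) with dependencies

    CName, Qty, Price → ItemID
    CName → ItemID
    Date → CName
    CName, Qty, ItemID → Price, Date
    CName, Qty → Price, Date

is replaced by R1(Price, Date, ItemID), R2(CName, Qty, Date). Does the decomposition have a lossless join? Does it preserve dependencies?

Lossless test: (Date)⁺ = {CName, Date, ItemID}, which is a superkey of neither fragment — lossy.
Dependency preservation: the restricted closure of {CName} across the fragments never reaches {ItemID}, so CName → ItemID cannot be enforced without a join — not preserved.

lossy and not dependency-preserving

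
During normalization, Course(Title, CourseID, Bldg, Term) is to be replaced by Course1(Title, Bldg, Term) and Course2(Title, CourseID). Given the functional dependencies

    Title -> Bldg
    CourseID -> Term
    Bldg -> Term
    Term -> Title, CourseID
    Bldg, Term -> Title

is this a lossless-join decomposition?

Yes

Common attributes: Course1 ∩ Course2 = {Title}.
Closure of {Title}: Title → Bldg applies, adding Bldg; Bldg → Term applies, adding Term; Term → Title, CourseID applies, adding CourseID. So (Title)⁺ = {Title, CourseID, Bldg, Term}.
This closure contains every attribute of Course1, so Course1 ∩ Course2 → Course1. The join is lossless.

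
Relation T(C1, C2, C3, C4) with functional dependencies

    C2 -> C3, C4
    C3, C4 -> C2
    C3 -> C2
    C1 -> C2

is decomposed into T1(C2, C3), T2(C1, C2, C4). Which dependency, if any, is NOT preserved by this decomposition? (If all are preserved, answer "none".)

none

C2 → C3, C4: restricted closure across fragments reaches C3, C4.
C3, C4 → C2: restricted closure across fragments reaches C2.
C3 → C2 lies within T1.
C1 → C2 lies within T2.
Every dependency is enforceable on the fragments, so the decomposition is dependency-preserving.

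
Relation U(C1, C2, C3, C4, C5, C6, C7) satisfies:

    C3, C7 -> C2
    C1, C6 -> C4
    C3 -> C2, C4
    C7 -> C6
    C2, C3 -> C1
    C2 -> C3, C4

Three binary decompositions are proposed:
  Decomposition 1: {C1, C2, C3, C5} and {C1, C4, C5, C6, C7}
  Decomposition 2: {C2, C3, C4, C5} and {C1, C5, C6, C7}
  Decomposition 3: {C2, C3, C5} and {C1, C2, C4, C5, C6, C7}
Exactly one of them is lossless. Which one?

Decomposition 1: common = {C1, C5}, closure = {C1, C5} → lossy.
Decomposition 2: common = {C5}, closure = {C5} → lossy.
Decomposition 3: common = {C2, C5}, closure = {C1, C2, C3, C4, C5} → lossless.

Decomposition 3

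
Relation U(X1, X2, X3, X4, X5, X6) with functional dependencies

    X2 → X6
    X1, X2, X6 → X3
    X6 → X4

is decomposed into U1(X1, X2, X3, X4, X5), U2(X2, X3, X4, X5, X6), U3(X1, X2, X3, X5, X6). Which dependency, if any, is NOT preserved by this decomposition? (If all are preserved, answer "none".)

none

X2 → X6 lies within U2.
X1, X2, X6 → X3 lies within U3.
X6 → X4 lies within U2.
Every dependency is enforceable on the fragments, so the decomposition is dependency-preserving.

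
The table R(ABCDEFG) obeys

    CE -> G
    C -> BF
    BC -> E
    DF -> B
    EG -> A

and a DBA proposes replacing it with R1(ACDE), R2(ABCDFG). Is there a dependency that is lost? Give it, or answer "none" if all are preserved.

EG -> A

Check EG → A: no single fragment contains all of {AEG}, and the restricted closure of {EG} across the fragments never reaches {A}.
CE → G is preserved.
C → BF is preserved.
BC → E is preserved.
DF → B is preserved.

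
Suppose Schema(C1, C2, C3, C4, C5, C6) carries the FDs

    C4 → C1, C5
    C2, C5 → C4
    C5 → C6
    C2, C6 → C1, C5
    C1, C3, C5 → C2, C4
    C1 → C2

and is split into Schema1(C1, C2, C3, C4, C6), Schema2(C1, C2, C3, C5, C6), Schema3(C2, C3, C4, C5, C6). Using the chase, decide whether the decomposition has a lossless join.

Chase test. Columns are C1, C2, C3, C4, C5, C6; row i has aⱼ where attribute j ∈ Schemai, else bᵢⱼ.
Initial tableau (one row per fragment):
  row 1: a1 a2 a3 a4 b15 a6
  row 2: a1 a2 a3 b24 a5 a6
  row 3: b31 a2 a3 a4 a5 a6
Rows 1 and 3 agree on C4; apply C4→C1, C5 and equate their C1, C5 entries.
Rows 1 and 2 agree on C2, C5; apply C2, C5→C4 and equate their C4 entries.
Row 1 is now all distinguished symbols — the join is lossless.

Yes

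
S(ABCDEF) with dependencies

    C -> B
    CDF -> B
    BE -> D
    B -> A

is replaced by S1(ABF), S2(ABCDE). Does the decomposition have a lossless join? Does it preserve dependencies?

Lossless test: (AB)⁺ = {AB}, which is a superkey of neither fragment — lossy.
Dependency preservation: CDF → B is not contained in any single fragment, but the restricted closure of its left-hand side across the fragments still reaches the right-hand side; the remaining FDs each lie inside some fragment. All dependencies are preserved.

lossy but dependency-preserving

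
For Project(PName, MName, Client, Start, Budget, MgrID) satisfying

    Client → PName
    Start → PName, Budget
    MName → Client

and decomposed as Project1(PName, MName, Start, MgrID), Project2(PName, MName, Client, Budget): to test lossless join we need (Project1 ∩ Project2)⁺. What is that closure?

Project1 ∩ Project2 = {PName, MName}.
MName → Client applies, adding Client
Closure: {PName, MName, Client}.

PName, MName, Client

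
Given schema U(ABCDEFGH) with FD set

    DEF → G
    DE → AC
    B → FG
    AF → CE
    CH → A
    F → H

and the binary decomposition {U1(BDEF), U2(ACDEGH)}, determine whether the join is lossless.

No

Common attributes: U1 ∩ U2 = {DE}.
Closure of {DE}: DE → AC applies, adding AC. So (DE)⁺ = {ACDE}.
The closure contains neither all of U1 = {BDEF} nor all of U2 = {ACDEGH}, so the common attributes are not a superkey of either fragment. The join is lossy.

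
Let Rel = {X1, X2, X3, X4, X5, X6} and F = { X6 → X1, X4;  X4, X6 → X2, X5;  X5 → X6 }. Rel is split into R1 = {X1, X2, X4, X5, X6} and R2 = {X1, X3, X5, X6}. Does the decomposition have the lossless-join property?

Yes

Common attributes: R1 ∩ R2 = {X1, X5, X6}.
Closure of {X1, X5, X6}: X6 → X1, X4 applies, adding X4; X4, X6 → X2, X5 applies, adding X2. So (X1, X5, X6)⁺ = {X1, X2, X4, X5, X6}.
This closure contains every attribute of R1, so R1 ∩ R2 → R1. The join is lossless.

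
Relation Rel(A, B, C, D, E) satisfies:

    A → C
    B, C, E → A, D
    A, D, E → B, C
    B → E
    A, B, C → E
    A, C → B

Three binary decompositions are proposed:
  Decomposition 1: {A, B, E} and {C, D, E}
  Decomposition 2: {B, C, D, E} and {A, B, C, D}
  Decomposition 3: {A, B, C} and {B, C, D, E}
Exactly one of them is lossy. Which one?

Decomposition 1: common = {E}, closure = {E} → lossy.
Decomposition 2: common = {B, C, D}, closure = {A, B, C, D, E} → lossless.
Decomposition 3: common = {B, C}, closure = {A, B, C, D, E} → lossless.

Decomposition 1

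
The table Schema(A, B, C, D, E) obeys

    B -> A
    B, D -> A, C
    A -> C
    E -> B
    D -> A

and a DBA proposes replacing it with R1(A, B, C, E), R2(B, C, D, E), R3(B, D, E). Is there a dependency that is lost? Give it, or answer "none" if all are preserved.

Check D → A: no single fragment contains all of {A, D}, and the restricted closure of {D} across the fragments never reaches {A}.
B → A is preserved.
B, D → A, C is preserved.
A → C is preserved.
E → B is preserved.

D -> A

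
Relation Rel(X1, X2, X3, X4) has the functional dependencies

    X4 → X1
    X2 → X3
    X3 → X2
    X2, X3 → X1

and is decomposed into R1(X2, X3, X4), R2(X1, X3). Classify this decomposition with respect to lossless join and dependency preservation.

Lossless test: (X3)⁺ = {X1, X2, X3}, which contains all of one fragment — lossless.
Dependency preservation: the restricted closure of {X4} across the fragments never reaches {X1}, so X4 → X1 cannot be enforced without a join — not preserved.

lossless but not dependency-preserving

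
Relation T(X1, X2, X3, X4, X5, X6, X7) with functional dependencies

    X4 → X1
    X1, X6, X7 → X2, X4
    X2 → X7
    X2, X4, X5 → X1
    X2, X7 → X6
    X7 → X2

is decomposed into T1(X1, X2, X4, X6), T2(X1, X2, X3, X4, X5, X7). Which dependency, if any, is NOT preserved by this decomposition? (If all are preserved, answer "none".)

X4 → X1 lies within T1.
X1, X6, X7 → X2, X4: restricted closure across fragments reaches X2, X4.
X2 → X7 lies within T2.
X2, X4, X5 → X1 lies within T2.
X2, X7 → X6: restricted closure across fragments reaches X6.
X7 → X2 lies within T2.
Every dependency is enforceable on the fragments, so the decomposition is dependency-preserving.

none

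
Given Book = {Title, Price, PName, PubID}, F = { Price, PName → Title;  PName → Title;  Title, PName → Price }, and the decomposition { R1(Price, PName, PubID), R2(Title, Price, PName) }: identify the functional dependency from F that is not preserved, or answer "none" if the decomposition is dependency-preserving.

none

Price, PName → Title lies within R2.
PName → Title lies within R2.
Title, PName → Price lies within R2.
Every dependency is enforceable on the fragments, so the decomposition is dependency-preserving.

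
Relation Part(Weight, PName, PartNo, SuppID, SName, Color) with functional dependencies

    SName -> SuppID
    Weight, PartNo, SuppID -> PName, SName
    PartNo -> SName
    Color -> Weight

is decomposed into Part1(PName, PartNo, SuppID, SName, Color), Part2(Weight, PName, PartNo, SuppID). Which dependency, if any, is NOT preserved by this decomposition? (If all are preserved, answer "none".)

Color -> Weight

Check Color → Weight: no single fragment contains all of {Weight, Color}, and the restricted closure of {Color} across the fragments never reaches {Weight}.
SName → SuppID is preserved.
Weight, PartNo, SuppID → PName, SName is preserved.
PartNo → SName is preserved.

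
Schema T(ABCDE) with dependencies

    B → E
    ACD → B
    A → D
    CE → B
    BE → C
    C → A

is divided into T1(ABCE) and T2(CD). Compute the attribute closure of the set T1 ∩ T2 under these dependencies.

ABCDE

T1 ∩ T2 = {C}.
C → A applies, adding A
A → D applies, adding D
ACD → B applies, adding B
B → E applies, adding E
Closure: {ABCDE}.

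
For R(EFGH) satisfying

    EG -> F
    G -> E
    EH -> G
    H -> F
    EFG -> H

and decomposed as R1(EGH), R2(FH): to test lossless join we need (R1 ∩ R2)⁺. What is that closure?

R1 ∩ R2 = {H}.
H → F applies, adding F
Closure: {FH}.

FH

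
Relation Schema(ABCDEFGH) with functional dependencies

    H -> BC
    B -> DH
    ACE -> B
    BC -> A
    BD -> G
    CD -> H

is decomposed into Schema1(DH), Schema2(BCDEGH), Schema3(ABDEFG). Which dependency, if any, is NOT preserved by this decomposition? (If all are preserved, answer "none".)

ACE -> B

Check ACE → B: no single fragment contains all of {ABCE}, and the restricted closure of {ACE} across the fragments never reaches {B}.
H → BC is preserved.
B → DH is preserved.
BC → A is preserved.
BD → G is preserved.
CD → H is preserved.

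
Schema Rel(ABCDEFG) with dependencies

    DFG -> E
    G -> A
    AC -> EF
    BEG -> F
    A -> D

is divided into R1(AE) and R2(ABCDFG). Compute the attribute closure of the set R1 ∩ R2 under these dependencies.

AD

R1 ∩ R2 = {A}.
A → D applies, adding D
Closure: {AD}.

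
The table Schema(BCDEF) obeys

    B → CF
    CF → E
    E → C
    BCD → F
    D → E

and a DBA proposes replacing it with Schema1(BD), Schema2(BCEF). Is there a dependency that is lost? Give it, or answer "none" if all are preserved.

D → E

Check D → E: no single fragment contains all of {DE}, and the restricted closure of {D} across the fragments never reaches {E}.
B → CF is preserved.
CF → E is preserved.
E → C is preserved.
BCD → F is preserved.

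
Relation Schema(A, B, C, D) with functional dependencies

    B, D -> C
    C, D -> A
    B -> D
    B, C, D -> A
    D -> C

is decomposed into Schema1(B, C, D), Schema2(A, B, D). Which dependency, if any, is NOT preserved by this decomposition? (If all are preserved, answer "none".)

none

B, D → C lies within Schema1.
C, D → A: restricted closure across fragments reaches A.
B → D lies within Schema1.
B, C, D → A: restricted closure across fragments reaches A.
D → C lies within Schema1.
Every dependency is enforceable on the fragments, so the decomposition is dependency-preserving.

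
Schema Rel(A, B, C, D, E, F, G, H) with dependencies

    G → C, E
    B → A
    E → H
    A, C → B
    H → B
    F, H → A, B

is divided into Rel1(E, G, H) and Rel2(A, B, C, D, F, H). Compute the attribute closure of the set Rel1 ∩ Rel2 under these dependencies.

Rel1 ∩ Rel2 = {H}.
H → B applies, adding B
B → A applies, adding A
Closure: {A, B, H}.

A, B, H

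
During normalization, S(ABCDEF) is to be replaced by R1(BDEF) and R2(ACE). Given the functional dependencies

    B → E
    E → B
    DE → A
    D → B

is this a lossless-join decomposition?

No

Common attributes: R1 ∩ R2 = {E}.
Closure of {E}: E → B applies, adding B. So (E)⁺ = {BE}.
The closure contains neither all of R1 = {BDEF} nor all of R2 = {ACE}, so the common attributes are not a superkey of either fragment. The join is lossy.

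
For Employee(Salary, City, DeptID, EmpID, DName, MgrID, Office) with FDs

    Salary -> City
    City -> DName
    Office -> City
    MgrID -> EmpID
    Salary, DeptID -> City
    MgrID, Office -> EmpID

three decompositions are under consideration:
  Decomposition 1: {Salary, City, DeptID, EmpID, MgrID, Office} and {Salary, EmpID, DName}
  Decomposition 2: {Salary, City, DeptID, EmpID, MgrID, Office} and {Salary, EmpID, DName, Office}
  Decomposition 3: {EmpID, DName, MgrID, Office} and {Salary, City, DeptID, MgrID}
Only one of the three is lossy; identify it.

Decomposition 3

Decomposition 1: common = {Salary, EmpID}, closure = {Salary, City, EmpID, DName} → lossless.
Decomposition 2: common = {Salary, EmpID, Office}, closure = {Salary, City, EmpID, DName, Office} → lossless.
Decomposition 3: common = {MgrID}, closure = {EmpID, MgrID} → lossy.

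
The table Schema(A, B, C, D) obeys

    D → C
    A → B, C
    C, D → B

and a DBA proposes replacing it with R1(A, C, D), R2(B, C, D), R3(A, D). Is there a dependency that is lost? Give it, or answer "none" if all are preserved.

Check A → B, C: no single fragment contains all of {A, B, C}, and the restricted closure of {A} across the fragments never reaches {B, C}.
D → C is preserved.
C, D → B is preserved.

A → B, C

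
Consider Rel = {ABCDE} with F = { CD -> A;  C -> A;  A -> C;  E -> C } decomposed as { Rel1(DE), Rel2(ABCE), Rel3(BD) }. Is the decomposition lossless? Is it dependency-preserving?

Lossless test (chase): Rows 1 and 2 agree on E; apply E→C and equate their C entries. Rows 1 and 2 agree on C; apply C→A and equate their A entries. No row becomes fully distinguished — the join is lossy.
Dependency preservation: CD → A is not contained in any single fragment, but the restricted closure of its left-hand side across the fragments still reaches the right-hand side; the remaining FDs each lie inside some fragment. All dependencies are preserved.

lossy but dependency-preserving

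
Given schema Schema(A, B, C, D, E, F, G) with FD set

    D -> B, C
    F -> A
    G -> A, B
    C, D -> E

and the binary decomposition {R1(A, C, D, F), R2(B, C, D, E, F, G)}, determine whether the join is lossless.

Yes

Common attributes: R1 ∩ R2 = {C, D, F}.
Closure of {C, D, F}: D → B, C applies, adding B; F → A applies, adding A; C, D → E applies, adding E. So (C, D, F)⁺ = {A, B, C, D, E, F}.
This closure contains every attribute of R1, so R1 ∩ R2 → R1. The join is lossless.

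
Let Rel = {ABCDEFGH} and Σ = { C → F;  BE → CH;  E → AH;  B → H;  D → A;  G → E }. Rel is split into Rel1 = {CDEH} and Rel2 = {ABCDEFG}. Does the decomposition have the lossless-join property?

Common attributes: Rel1 ∩ Rel2 = {CDE}.
Closure of {CDE}: C → F applies, adding F; E → AH applies, adding AH. So (CDE)⁺ = {ACDEFH}.
This closure contains every attribute of Rel1, so Rel1 ∩ Rel2 → Rel1. The join is lossless.

Yes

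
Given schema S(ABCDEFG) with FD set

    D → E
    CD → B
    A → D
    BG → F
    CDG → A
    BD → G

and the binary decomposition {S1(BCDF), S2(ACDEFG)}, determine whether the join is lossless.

Yes

Common attributes: S1 ∩ S2 = {CDF}.
Closure of {CDF}: D → E applies, adding E; CD → B applies, adding B; BD → G applies, adding G; CDG → A applies, adding A. So (CDF)⁺ = {ABCDEFG}.
This closure contains every attribute of S1, so S1 ∩ S2 → S1. The join is lossless.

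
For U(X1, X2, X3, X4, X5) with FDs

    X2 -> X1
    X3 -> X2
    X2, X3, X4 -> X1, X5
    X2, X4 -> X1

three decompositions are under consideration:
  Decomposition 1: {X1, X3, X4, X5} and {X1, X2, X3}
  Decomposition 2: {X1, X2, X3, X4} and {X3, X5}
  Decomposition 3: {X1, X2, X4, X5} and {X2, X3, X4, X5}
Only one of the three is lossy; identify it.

Decomposition 1: common = {X1, X3}, closure = {X1, X2, X3} → lossless.
Decomposition 2: common = {X3}, closure = {X1, X2, X3} → lossy.
Decomposition 3: common = {X2, X4, X5}, closure = {X1, X2, X4, X5} → lossless.

Decomposition 2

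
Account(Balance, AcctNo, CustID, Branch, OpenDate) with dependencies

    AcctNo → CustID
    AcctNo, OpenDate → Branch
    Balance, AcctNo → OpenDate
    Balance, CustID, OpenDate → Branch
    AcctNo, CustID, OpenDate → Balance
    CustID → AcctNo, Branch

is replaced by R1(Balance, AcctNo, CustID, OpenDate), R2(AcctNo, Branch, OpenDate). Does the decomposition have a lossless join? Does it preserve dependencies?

Lossless test: (AcctNo, OpenDate)⁺ = {Balance, AcctNo, CustID, Branch, OpenDate}, which contains all of one fragment — lossless.
Dependency preservation: Balance, CustID, OpenDate → Branch; CustID → AcctNo, Branch are not contained in any single fragment, but the restricted closure of each left-hand side across the fragments still reaches the right-hand side; the remaining FDs each lie inside some fragment. All dependencies are preserved.

lossless and dependency-preserving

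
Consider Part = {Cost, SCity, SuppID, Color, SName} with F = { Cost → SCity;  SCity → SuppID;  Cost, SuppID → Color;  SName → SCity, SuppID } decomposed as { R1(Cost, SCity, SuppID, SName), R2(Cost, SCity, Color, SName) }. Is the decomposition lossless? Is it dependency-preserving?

lossless and dependency-preserving

Lossless test: (Cost, SCity, SName)⁺ = {Cost, SCity, SuppID, Color, SName}, which contains all of one fragment — lossless.
Dependency preservation: Cost, SuppID → Color is not contained in any single fragment, but the restricted closure of its left-hand side across the fragments still reaches the right-hand side; the remaining FDs each lie inside some fragment. All dependencies are preserved.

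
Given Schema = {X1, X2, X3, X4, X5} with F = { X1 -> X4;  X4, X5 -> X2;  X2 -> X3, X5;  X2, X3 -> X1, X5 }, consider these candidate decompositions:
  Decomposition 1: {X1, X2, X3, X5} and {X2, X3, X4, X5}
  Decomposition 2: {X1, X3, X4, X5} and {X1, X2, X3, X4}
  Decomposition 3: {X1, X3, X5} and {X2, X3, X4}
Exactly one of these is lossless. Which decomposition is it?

Decomposition 1: common = {X2, X3, X5}, closure = {X1, X2, X3, X4, X5} → lossless.
Decomposition 2: common = {X1, X3, X4}, closure = {X1, X3, X4} → lossy.
Decomposition 3: common = {X3}, closure = {X3} → lossy.

Decomposition 1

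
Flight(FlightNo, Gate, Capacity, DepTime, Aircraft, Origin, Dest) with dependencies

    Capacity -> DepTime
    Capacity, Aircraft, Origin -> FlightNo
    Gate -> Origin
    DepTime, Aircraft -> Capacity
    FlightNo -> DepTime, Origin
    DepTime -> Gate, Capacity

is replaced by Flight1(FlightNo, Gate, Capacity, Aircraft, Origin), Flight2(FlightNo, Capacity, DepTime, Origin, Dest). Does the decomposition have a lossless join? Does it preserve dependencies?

lossy but dependency-preserving

Lossless test: (FlightNo, Capacity, Origin)⁺ = {FlightNo, Gate, Capacity, DepTime, Origin}, which is a superkey of neither fragment — lossy.
Dependency preservation: DepTime, Aircraft → Capacity; DepTime → Gate, Capacity are not contained in any single fragment, but the restricted closure of each left-hand side across the fragments still reaches the right-hand side; the remaining FDs each lie inside some fragment. All dependencies are preserved.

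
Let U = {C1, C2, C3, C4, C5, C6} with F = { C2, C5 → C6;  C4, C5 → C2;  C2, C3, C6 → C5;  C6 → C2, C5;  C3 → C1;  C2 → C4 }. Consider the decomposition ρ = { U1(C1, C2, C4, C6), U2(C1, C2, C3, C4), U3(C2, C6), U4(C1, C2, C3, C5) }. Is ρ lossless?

Chase test. Columns are C1, C2, C3, C4, C5, C6; row i has aⱼ where attribute j ∈ Ui, else bᵢⱼ.
Initial tableau (one row per fragment):
  row 1: a1 a2 b13 a4 b15 a6
  row 2: a1 a2 a3 a4 b25 b26
  row 3: b31 a2 b33 b34 b35 a6
  row 4: a1 a2 a3 b44 a5 b46
Rows 1 and 3 agree on C6; apply C6→C2, C5 and equate their C2, C5 entries.
Rows 1 and 3 agree on C2; apply C2→C4 and equate their C4 entries.
Rows 1 and 4 agree on C2; apply C2→C4 and equate their C4 entries.
No row becomes fully distinguished — the join is lossy.

No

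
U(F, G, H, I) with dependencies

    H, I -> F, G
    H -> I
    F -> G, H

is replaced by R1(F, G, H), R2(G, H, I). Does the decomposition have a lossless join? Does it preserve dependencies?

lossless and dependency-preserving

Lossless test: (G, H)⁺ = {F, G, H, I}, which contains all of one fragment — lossless.
Dependency preservation: H, I → F, G is not contained in any single fragment, but the restricted closure of its left-hand side across the fragments still reaches the right-hand side; the remaining FDs each lie inside some fragment. All dependencies are preserved.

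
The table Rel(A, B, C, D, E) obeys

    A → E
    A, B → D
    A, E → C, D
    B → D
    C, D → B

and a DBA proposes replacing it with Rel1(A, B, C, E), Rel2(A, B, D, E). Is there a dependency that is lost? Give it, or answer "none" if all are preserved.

C, D → B

Check C, D → B: no single fragment contains all of {B, C, D}, and the restricted closure of {C, D} across the fragments never reaches {B}.
A → E is preserved.
A, B → D is preserved.
A, E → C, D is preserved.
B → D is preserved.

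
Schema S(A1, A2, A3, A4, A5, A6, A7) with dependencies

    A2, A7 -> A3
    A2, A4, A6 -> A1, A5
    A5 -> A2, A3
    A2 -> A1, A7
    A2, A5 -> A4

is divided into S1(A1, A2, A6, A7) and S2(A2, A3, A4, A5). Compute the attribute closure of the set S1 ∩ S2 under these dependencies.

A1, A2, A3, A7

S1 ∩ S2 = {A2}.
A2 → A1, A7 applies, adding A1, A7
A2, A7 → A3 applies, adding A3
Closure: {A1, A2, A3, A7}.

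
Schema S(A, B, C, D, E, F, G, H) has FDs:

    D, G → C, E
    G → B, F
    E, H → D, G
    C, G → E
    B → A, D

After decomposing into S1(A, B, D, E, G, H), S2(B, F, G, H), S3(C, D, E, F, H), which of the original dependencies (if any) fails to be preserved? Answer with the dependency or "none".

Check D, G → C, E: no single fragment contains all of {C, D, E, G}, and the restricted closure of {D, G} across the fragments never reaches {C, E}.
G → B, F is preserved.
E, H → D, G is preserved.
C, G → E is preserved.
B → A, D is preserved.

D, G → C, E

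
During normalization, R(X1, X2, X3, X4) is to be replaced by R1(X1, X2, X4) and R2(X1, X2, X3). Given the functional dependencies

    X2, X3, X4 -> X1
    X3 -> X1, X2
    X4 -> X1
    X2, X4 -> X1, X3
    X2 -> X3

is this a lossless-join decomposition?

Common attributes: R1 ∩ R2 = {X1, X2}.
Closure of {X1, X2}: X2 → X3 applies, adding X3. So (X1, X2)⁺ = {X1, X2, X3}.
This closure contains every attribute of R2, so R1 ∩ R2 → R2. The join is lossless.

Yes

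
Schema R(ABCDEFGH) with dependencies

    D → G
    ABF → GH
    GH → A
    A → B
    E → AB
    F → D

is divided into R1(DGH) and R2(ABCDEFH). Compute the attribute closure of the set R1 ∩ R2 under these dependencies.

ABDGH

R1 ∩ R2 = {DH}.
D → G applies, adding G
GH → A applies, adding A
A → B applies, adding B
Closure: {ABDGH}.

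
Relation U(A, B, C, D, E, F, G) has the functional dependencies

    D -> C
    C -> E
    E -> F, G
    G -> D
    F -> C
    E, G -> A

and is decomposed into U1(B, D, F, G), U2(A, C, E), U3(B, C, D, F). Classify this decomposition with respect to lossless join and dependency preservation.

lossless and dependency-preserving

Lossless test (chase): Rows 1 and 3 agree on D; apply D→C and equate their C entries. Rows 1 and 2 agree on C; apply C→E and equate their E entries. Rows 1 and 3 agree on C; apply C→E and equate their E entries. Rows 1 and 2 agree on E; apply E→F, G and equate their F, G entries. Rows 1 and 3 agree on E; apply E→F, G and equate their F, G entries. Rows 1 and 2 agree on G; apply G→D and equate their D entries. Rows 1 and 2 agree on E, G; apply E, G→A and equate their A entries. Rows 1 and 3 agree on E, G; apply E, G→A and equate their A entries. Row 1 is now all distinguished symbols — the join is lossless.
Dependency preservation: E → F, G; E, G → A are not contained in any single fragment, but the restricted closure of each left-hand side across the fragments still reaches the right-hand side; the remaining FDs each lie inside some fragment. All dependencies are preserved.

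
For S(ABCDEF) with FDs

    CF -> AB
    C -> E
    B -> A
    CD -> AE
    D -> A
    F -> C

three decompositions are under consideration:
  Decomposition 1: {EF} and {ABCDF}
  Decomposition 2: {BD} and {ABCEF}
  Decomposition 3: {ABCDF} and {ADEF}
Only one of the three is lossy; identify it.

Decomposition 2

Decomposition 1: common = {F}, closure = {ABCEF} → lossless.
Decomposition 2: common = {B}, closure = {AB} → lossy.
Decomposition 3: common = {ADF}, closure = {ABCDEF} → lossless.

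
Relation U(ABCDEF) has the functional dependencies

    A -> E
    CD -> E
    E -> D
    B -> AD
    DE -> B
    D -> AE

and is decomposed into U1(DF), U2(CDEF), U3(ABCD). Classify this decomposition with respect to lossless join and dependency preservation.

Lossless test (chase): Rows 2 and 3 agree on CD; apply CD→E and equate their E entries. Rows 2 and 3 agree on DE; apply DE→B and equate their B entries. Rows 1 and 2 agree on D; apply D→AE and equate their AE entries. Rows 1 and 3 agree on D; apply D→AE and equate their AE entries. Rows 1 and 2 agree on DE; apply DE→B and equate their B entries. Row 2 is now all distinguished symbols — the join is lossless.
Dependency preservation: A → E; DE → B; D → AE are not contained in any single fragment, but the restricted closure of each left-hand side across the fragments still reaches the right-hand side; the remaining FDs each lie inside some fragment. All dependencies are preserved.

lossless and dependency-preserving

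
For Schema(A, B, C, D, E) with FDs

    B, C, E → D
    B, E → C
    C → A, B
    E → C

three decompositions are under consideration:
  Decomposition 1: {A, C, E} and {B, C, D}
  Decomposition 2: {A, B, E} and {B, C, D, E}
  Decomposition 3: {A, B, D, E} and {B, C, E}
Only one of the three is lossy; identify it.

Decomposition 1

Decomposition 1: common = {C}, closure = {A, B, C} → lossy.
Decomposition 2: common = {B, E}, closure = {A, B, C, D, E} → lossless.
Decomposition 3: common = {B, E}, closure = {A, B, C, D, E} → lossless.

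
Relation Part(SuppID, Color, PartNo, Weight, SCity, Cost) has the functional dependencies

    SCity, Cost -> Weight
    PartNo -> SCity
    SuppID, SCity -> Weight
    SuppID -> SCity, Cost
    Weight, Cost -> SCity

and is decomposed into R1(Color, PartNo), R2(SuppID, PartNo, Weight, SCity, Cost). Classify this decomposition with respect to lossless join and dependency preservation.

lossy but dependency-preserving

Lossless test: (PartNo)⁺ = {PartNo, SCity}, which is a superkey of neither fragment — lossy.
Dependency preservation: every FD's attributes lie within a single fragment, so each can be enforced locally — preserved.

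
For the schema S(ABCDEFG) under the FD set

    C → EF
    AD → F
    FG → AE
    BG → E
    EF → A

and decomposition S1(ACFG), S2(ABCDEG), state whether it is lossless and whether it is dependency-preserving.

lossless but not dependency-preserving

Lossless test: (ACG)⁺ = {ACEFG}, which contains all of one fragment — lossless.
Dependency preservation: the restricted closure of {AD} across the fragments never reaches {F}, so AD → F cannot be enforced without a join — not preserved.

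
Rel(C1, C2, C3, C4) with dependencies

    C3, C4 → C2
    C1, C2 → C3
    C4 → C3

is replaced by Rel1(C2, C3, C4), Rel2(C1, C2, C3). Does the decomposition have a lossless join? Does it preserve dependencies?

Lossless test: (C2, C3)⁺ = {C2, C3}, which is a superkey of neither fragment — lossy.
Dependency preservation: every FD's attributes lie within a single fragment, so each can be enforced locally — preserved.

lossy but dependency-preserving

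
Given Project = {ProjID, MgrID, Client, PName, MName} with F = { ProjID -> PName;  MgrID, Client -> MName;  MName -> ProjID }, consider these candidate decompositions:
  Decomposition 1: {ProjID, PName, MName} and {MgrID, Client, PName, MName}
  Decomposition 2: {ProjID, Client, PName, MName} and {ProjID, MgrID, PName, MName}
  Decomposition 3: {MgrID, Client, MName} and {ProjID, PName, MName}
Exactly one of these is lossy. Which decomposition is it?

Decomposition 1: common = {PName, MName}, closure = {ProjID, PName, MName} → lossless.
Decomposition 2: common = {ProjID, PName, MName}, closure = {ProjID, PName, MName} → lossy.
Decomposition 3: common = {MName}, closure = {ProjID, PName, MName} → lossless.

Decomposition 2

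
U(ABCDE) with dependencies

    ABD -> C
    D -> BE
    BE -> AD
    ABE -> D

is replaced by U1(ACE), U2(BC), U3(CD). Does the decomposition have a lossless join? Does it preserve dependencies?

lossy and not dependency-preserving

Lossless test (chase): applying each FD to every pair of rows produces no changes in the tableau, so no row becomes fully distinguished — the join is lossy.
Dependency preservation: the restricted closure of {D} across the fragments never reaches {BE}, so D → BE cannot be enforced without a join — not preserved.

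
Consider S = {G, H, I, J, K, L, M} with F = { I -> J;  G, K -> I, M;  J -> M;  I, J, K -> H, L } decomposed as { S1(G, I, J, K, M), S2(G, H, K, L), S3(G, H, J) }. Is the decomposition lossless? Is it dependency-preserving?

lossless but not dependency-preserving

Lossless test (chase): Rows 1 and 2 agree on G, K; apply G, K→I, M and equate their I, M entries. Rows 1 and 3 agree on J; apply J→M and equate their M entries. Rows 1 and 2 agree on I; apply I→J and equate their J entries. Rows 1 and 2 agree on I, J, K; apply I, J, K→H, L and equate their H, L entries. Row 1 is now all distinguished symbols — the join is lossless.
Dependency preservation: the restricted closure of {I, J, K} across the fragments never reaches {H, L}, so I, J, K → H, L cannot be enforced without a join — not preserved.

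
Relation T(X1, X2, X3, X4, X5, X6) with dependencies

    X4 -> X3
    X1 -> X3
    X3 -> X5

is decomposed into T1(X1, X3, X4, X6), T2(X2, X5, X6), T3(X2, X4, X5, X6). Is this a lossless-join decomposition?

Chase test. Columns are X1, X2, X3, X4, X5, X6; row i has aⱼ where attribute j ∈ Ti, else bᵢⱼ.
Initial tableau (one row per fragment):
  row 1: a1 b12 a3 a4 b15 a6
  row 2: b21 a2 b23 b24 a5 a6
  row 3: b31 a2 b33 a4 a5 a6
Rows 1 and 3 agree on X4; apply X4→X3 and equate their X3 entries.
Rows 1 and 3 agree on X3; apply X3→X5 and equate their X5 entries.
No row becomes fully distinguished — the join is lossy.

No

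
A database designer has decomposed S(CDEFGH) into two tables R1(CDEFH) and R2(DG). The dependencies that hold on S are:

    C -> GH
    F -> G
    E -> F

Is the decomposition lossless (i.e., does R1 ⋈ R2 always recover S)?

No

Common attributes: R1 ∩ R2 = {D}.
No dependency enlarges {D}, so (D)⁺ = {D}.
The closure contains neither all of R1 = {CDEFH} nor all of R2 = {DG}, so the common attributes are not a superkey of either fragment. The join is lossy.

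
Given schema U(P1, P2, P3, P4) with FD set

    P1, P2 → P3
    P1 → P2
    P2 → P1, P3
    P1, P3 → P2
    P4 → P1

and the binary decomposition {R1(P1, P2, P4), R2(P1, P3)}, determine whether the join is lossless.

Common attributes: R1 ∩ R2 = {P1}.
Closure of {P1}: P1 → P2 applies, adding P2; P2 → P1, P3 applies, adding P3. So (P1)⁺ = {P1, P2, P3}.
This closure contains every attribute of R2, so R1 ∩ R2 → R2. The join is lossless.

Yes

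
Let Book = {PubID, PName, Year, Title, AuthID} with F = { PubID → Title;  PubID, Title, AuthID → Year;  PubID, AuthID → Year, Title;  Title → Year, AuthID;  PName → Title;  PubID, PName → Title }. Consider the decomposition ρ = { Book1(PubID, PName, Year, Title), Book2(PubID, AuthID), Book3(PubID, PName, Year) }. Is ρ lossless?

Chase test. Columns are PubID, PName, Year, Title, AuthID; row i has aⱼ where attribute j ∈ Booki, else bᵢⱼ.
Initial tableau (one row per fragment):
  row 1: a1 a2 a3 a4 b15
  row 2: a1 b22 b23 b24 a5
  row 3: a1 a2 a3 b34 b35
Rows 1 and 2 agree on PubID; apply PubID→Title and equate their Title entries.
Rows 1 and 3 agree on PubID; apply PubID→Title and equate their Title entries.
Rows 1 and 2 agree on Title; apply Title→Year, AuthID and equate their Year, AuthID entries.
Rows 1 and 3 agree on Title; apply Title→Year, AuthID and equate their Year, AuthID entries.
Row 1 is now all distinguished symbols — the join is lossless.

Yes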